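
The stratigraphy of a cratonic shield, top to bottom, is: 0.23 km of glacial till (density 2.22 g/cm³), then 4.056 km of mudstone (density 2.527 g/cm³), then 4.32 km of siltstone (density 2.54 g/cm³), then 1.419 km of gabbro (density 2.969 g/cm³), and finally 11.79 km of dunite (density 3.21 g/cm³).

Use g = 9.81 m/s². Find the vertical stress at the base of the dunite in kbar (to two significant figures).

glacial till: 2220 kg/m³ × 9.81 m/s² × 230 m = 5.009×10^6 Pa = 0.05009 kbar
mudstone: 2527 kg/m³ × 9.81 m/s² × 4056 m = 1.005×10^8 Pa = 1.005 kbar
siltstone: 2540 kg/m³ × 9.81 m/s² × 4320 m = 1.076×10^8 Pa = 1.076 kbar
gabbro: 2969 kg/m³ × 9.81 m/s² × 1419 m = 4.133×10^7 Pa = 0.4133 kbar
dunite: 3210 kg/m³ × 9.81 m/s² × 11790 m = 3.713×10^8 Pa = 3.713 kbar
Total = 0.05009 + 1.005 + 1.076 + 0.4133 + 3.713 = 6.2580 kbar

6.3 kbar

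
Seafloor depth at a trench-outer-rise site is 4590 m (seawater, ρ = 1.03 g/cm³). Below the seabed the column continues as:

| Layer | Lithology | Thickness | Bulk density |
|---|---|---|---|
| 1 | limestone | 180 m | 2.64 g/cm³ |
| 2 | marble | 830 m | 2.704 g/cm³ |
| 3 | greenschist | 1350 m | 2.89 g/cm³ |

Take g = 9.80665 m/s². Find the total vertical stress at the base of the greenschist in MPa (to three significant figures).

seawater: 1030 kg/m³ × 9.80665 m/s² × 4590 m = 4.636×10^7 Pa = 46.36 MPa
limestone: 2640 kg/m³ × 9.80665 m/s² × 180 m = 4.660×10^6 Pa = 4.660 MPa
marble: 2704 kg/m³ × 9.80665 m/s² × 830 m = 2.201×10^7 Pa = 22.01 MPa
greenschist: 2890 kg/m³ × 9.80665 m/s² × 1350 m = 3.826×10^7 Pa = 38.26 MPa
Total = 46.36 + 4.660 + 22.01 + 38.26 = 111.29 MPa

111 MPa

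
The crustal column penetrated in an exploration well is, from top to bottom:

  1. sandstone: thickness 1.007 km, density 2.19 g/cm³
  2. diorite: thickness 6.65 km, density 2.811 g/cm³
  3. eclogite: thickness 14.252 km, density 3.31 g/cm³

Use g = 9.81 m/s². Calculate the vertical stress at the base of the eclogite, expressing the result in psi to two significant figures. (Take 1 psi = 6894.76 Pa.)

97000 psi

sandstone: 2190 kg/m³ × 9.81 m/s² × 1007 m = 2.163×10^7 Pa = 3138 psi
diorite: 2811 kg/m³ × 9.81 m/s² × 6650 m = 1.834×10^8 Pa = 26597 psi
eclogite: 3310 kg/m³ × 9.81 m/s² × 14252 m = 4.628×10^8 Pa = 67120 psi
Total = 3138 + 26597 + 67120 = 96855 psi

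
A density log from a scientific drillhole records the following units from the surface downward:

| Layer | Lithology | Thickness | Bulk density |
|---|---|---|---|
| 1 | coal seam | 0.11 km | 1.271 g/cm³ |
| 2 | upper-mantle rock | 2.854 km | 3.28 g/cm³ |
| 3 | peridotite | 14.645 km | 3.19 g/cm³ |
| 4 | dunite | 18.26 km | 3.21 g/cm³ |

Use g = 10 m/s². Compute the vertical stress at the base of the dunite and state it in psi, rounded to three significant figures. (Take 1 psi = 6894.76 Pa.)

coal seam: 1271 kg/m³ × 10 m/s² × 110 m = 1.398×10^6 Pa = 202.8 psi
upper-mantle rock: 3280 kg/m³ × 10 m/s² × 2854 m = 9.361×10^7 Pa = 13577 psi
peridotite: 3190 kg/m³ × 10 m/s² × 14645 m = 4.672×10^8 Pa = 67758 psi
dunite: 3210 kg/m³ × 10 m/s² × 18260 m = 5.861×10^8 Pa = 85013 psi
Total = 202.8 + 13577 + 67758 + 85013 = 1.6655×10^5 psi

167000 psi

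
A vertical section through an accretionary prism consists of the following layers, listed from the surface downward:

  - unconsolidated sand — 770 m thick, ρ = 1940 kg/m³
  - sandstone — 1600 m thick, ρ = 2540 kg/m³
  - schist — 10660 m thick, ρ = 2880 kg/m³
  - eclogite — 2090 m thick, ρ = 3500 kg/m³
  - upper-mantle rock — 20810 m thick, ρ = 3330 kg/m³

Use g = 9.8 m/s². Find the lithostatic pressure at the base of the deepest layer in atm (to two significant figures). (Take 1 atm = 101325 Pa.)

11000 atm

unconsolidated sand: 1940 kg/m³ × 9.8 m/s² × 770 m = 1.464×10^7 Pa = 144.5 atm
sandstone: 2540 kg/m³ × 9.8 m/s² × 1600 m = 3.983×10^7 Pa = 393.1 atm
schist: 2880 kg/m³ × 9.8 m/s² × 10660 m = 3.009×10^8 Pa = 2969 atm
eclogite: 3500 kg/m³ × 9.8 m/s² × 2090 m = 7.169×10^7 Pa = 707.5 atm
upper-mantle rock: 3330 kg/m³ × 9.8 m/s² × 20810 m = 6.791×10^8 Pa = 6702 atm
Total = 144.5 + 393.1 + 2969 + 707.5 + 6702 = 10917 atm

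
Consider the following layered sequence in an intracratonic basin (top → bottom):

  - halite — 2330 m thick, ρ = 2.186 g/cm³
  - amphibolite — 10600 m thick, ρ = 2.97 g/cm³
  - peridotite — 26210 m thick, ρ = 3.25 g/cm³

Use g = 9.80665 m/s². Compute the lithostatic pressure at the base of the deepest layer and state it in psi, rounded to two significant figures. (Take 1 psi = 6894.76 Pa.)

170000 psi

halite: 2186 kg/m³ × 9.80665 m/s² × 2330 m = 4.995×10^7 Pa = 7244 psi
amphibolite: 2970 kg/m³ × 9.80665 m/s² × 10600 m = 3.087×10^8 Pa = 44778 psi
peridotite: 3250 kg/m³ × 9.80665 m/s² × 26210 m = 8.354×10^8 Pa = 1.212×10^5 psi
Total = 7244 + 44778 + 1.212×10^5 = 1.7318×10^5 psi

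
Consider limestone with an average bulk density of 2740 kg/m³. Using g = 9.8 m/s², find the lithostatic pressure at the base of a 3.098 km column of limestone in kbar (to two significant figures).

limestone: 2740 kg/m³ × 9.8 m/s² × 3098 m = 8.319×10^7 Pa = 0.8319 kbar

0.83 kbar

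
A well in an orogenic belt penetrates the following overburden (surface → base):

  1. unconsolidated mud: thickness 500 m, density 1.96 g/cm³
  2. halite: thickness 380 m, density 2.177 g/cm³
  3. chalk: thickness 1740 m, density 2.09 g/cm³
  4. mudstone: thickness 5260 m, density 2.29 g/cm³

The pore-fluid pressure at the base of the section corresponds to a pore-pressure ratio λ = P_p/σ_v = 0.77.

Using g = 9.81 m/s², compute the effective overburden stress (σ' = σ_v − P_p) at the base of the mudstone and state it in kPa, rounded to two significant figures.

39000 kPa

Overburden (lithostatic) stress σ_v:
unconsolidated mud: 1960 kg/m³ × 9.81 m/s² × 500 m = 9.614×10^6 Pa = 9.614 MPa
halite: 2177 kg/m³ × 9.81 m/s² × 380 m = 8.115×10^6 Pa = 8.115 MPa
chalk: 2090 kg/m³ × 9.81 m/s² × 1740 m = 3.568×10^7 Pa = 35.68 MPa
mudstone: 2290 kg/m³ × 9.81 m/s² × 5260 m = 1.182×10^8 Pa = 118.2 MPa
Total = 9.614 + 8.115 + 35.68 + 118.2 = 171.57 MPa
Pore pressure P_p = λ·σ_v = 0.77 × 171.6 MPa = 132.1 MPa
Effective stress σ' = σ_v − P_p = 171.6 − 132.1 = 39.461 MPa = 39461 kPa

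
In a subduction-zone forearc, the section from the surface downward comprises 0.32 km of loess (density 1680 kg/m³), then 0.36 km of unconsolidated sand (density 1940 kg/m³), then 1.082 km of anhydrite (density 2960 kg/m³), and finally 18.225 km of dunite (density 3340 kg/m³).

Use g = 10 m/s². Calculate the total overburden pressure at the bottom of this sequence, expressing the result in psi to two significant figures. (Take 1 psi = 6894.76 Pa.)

95000 psi

loess: 1680 kg/m³ × 10 m/s² × 320 m = 5.376×10^6 Pa = 779.7 psi
unconsolidated sand: 1940 kg/m³ × 10 m/s² × 360 m = 6.984×10^6 Pa = 1013 psi
anhydrite: 2960 kg/m³ × 10 m/s² × 1082 m = 3.203×10^7 Pa = 4645 psi
dunite: 3340 kg/m³ × 10 m/s² × 18225 m = 6.087×10^8 Pa = 88287 psi
Total = 779.7 + 1013 + 4645 + 88287 = 94724 psi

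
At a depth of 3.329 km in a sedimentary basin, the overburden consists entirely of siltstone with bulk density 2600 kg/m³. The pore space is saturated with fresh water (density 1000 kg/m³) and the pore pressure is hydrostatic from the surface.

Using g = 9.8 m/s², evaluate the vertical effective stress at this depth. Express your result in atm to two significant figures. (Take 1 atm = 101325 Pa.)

Overburden (lithostatic) stress σ_v:
siltstone: 2600 kg/m³ × 9.8 m/s² × 3329 m = 8.482×10^7 Pa = 84.82 MPa
Pore pressure P_p = 1000 kg/m³ × 9.8 m/s² × 3329 m = 3.262×10^7 Pa = 32.62 MPa
Effective stress σ' = σ_v − P_p = 84.82 − 32.62 = 52.199 MPa = 515.16 atm

520 atm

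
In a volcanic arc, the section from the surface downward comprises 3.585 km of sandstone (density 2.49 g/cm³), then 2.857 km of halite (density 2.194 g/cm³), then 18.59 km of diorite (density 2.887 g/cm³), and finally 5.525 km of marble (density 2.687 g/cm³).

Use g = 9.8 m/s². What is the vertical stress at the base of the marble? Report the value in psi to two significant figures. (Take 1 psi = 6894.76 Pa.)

sandstone: 2490 kg/m³ × 9.8 m/s² × 3585 m = 8.748×10^7 Pa = 12688 psi
halite: 2194 kg/m³ × 9.8 m/s² × 2857 m = 6.143×10^7 Pa = 8910 psi
diorite: 2887 kg/m³ × 9.8 m/s² × 18590 m = 5.260×10^8 Pa = 76284 psi
marble: 2687 kg/m³ × 9.8 m/s² × 5525 m = 1.455×10^8 Pa = 21101 psi
Total = 12688 + 8910 + 76284 + 21101 = 1.1898×10^5 psi

120000 psi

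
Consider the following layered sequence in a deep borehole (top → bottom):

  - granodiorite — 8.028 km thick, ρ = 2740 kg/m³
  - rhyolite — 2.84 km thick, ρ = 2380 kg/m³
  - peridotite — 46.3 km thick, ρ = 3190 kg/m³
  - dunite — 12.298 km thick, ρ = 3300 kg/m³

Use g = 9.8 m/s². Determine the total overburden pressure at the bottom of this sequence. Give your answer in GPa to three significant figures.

2.13 GPa

granodiorite: 2740 kg/m³ × 9.8 m/s² × 8028 m = 2.156×10^8 Pa = 0.2156 GPa
rhyolite: 2380 kg/m³ × 9.8 m/s² × 2840 m = 6.624×10^7 Pa = 0.06624 GPa
peridotite: 3190 kg/m³ × 9.8 m/s² × 46300 m = 1.447×10^9 Pa = 1.447 GPa
dunite: 3300 kg/m³ × 9.8 m/s² × 12298 m = 3.977×10^8 Pa = 0.3977 GPa
Total = 0.2156 + 0.06624 + 1.447 + 0.3977 = 2.1270 GPa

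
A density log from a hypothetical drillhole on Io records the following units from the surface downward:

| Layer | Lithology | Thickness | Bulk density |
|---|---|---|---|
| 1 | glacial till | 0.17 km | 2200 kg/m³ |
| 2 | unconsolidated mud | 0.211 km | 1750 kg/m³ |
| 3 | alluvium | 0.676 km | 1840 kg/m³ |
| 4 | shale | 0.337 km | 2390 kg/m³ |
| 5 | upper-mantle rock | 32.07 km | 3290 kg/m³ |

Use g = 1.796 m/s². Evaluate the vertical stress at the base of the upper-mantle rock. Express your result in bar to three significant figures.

glacial till: 2200 kg/m³ × 1.796 m/s² × 170 m = 6.717×10^5 Pa = 6.717 bar
unconsolidated mud: 1750 kg/m³ × 1.796 m/s² × 211 m = 6.632×10^5 Pa = 6.632 bar
alluvium: 1840 kg/m³ × 1.796 m/s² × 676 m = 2.234×10^6 Pa = 22.34 bar
shale: 2390 kg/m³ × 1.796 m/s² × 337 m = 1.447×10^6 Pa = 14.47 bar
upper-mantle rock: 3290 kg/m³ × 1.796 m/s² × 32070 m = 1.895×10^8 Pa = 1895 bar
Total = 6.717 + 6.632 + 22.34 + 14.47 + 1895 = 1945.1 bar

1950 bar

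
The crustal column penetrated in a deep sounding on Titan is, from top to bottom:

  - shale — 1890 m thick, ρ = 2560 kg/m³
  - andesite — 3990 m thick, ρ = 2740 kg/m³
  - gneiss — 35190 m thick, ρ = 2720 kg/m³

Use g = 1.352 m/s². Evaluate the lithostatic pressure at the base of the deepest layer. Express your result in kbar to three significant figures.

1.51 kbar

shale: 2560 kg/m³ × 1.352 m/s² × 1890 m = 6.542×10^6 Pa = 0.06542 kbar
andesite: 2740 kg/m³ × 1.352 m/s² × 3990 m = 1.478×10^7 Pa = 0.1478 kbar
gneiss: 2720 kg/m³ × 1.352 m/s² × 35190 m = 1.294×10^8 Pa = 1.294 kbar
Total = 0.06542 + 0.1478 + 1.294 = 1.5073 kbar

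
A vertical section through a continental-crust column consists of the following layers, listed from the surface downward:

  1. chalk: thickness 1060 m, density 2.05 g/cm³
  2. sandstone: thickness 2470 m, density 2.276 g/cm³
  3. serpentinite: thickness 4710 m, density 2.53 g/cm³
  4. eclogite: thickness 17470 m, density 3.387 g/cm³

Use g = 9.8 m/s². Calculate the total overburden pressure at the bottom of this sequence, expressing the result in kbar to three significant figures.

chalk: 2050 kg/m³ × 9.8 m/s² × 1060 m = 2.130×10^7 Pa = 0.2130 kbar
sandstone: 2276 kg/m³ × 9.8 m/s² × 2470 m = 5.509×10^7 Pa = 0.5509 kbar
serpentinite: 2530 kg/m³ × 9.8 m/s² × 4710 m = 1.168×10^8 Pa = 1.168 kbar
eclogite: 3387 kg/m³ × 9.8 m/s² × 17470 m = 5.799×10^8 Pa = 5.799 kbar
Total = 0.2130 + 0.5509 + 1.168 + 5.799 = 7.7304 kbar

7.73 kbar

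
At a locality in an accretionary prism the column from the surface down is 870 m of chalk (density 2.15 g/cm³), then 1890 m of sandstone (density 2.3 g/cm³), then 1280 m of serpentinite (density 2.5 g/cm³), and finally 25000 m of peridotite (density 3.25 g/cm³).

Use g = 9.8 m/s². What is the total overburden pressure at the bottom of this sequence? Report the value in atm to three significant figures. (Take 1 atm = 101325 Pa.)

chalk: 2150 kg/m³ × 9.8 m/s² × 870 m = 1.833×10^7 Pa = 180.9 atm
sandstone: 2300 kg/m³ × 9.8 m/s² × 1890 m = 4.260×10^7 Pa = 420.4 atm
serpentinite: 2500 kg/m³ × 9.8 m/s² × 1280 m = 3.136×10^7 Pa = 309.5 atm
peridotite: 3250 kg/m³ × 9.8 m/s² × 25000 m = 7.963×10^8 Pa = 7858 atm
Total = 180.9 + 420.4 + 309.5 + 7858 = 8769.2 atm

8770 atm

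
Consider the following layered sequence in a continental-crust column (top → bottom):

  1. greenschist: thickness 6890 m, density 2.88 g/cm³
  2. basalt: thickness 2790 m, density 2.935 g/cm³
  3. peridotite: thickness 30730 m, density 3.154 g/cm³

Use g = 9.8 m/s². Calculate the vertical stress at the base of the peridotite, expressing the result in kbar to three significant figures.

greenschist: 2880 kg/m³ × 9.8 m/s² × 6890 m = 1.945×10^8 Pa = 1.945 kbar
basalt: 2935 kg/m³ × 9.8 m/s² × 2790 m = 8.025×10^7 Pa = 0.8025 kbar
peridotite: 3154 kg/m³ × 9.8 m/s² × 30730 m = 9.498×10^8 Pa = 9.498 kbar
Total = 1.945 + 0.8025 + 9.498 = 12.246 kbar

12.2 kbar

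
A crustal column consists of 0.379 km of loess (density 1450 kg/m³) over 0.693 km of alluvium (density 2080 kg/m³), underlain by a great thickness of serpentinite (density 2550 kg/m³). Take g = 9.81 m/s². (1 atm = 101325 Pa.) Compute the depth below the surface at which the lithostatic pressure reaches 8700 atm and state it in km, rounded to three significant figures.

Pressure at base of upper layers: 1450×9.81×379 + 2080×9.81×693 = 1.953×10^7 Pa = 192.8 atm
Remaining pressure to be supplied by serpentinite: 8.815×10^8 − 1.953×10^7 = 8.620×10^8 Pa
Additional depth in serpentinite = 8.620×10^8 Pa / (2550 kg/m³ × 9.81 m/s²) = 34458 m
Total depth = 1072 m + 34458 m = 35530 m
= 35.530 km

35.5 km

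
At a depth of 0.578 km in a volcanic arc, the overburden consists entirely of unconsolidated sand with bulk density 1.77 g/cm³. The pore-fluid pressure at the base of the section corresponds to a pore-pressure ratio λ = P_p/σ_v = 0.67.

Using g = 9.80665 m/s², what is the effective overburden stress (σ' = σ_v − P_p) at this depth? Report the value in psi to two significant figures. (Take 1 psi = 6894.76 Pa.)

Overburden (lithostatic) stress σ_v:
unconsolidated sand: 1770 kg/m³ × 9.80665 m/s² × 578 m = 1.003×10^7 Pa = 10.03 MPa
Pore pressure P_p = λ·σ_v = 0.67 × 10.03 MPa = 6.722 MPa
Effective stress σ' = σ_v − P_p = 10.03 − 6.722 = 3.3108 MPa = 480.19 psi

480 psi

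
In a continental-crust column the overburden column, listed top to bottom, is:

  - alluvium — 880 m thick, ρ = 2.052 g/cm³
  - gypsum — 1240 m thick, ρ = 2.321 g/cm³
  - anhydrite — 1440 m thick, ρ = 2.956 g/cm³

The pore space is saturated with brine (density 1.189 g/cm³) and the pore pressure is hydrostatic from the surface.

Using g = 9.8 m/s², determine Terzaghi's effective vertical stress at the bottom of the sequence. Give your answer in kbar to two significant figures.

0.46 kbar

Overburden (lithostatic) stress σ_v:
alluvium: 2052 kg/m³ × 9.8 m/s² × 880 m = 1.770×10^7 Pa = 17.70 MPa
gypsum: 2321 kg/m³ × 9.8 m/s² × 1240 m = 2.820×10^7 Pa = 28.20 MPa
anhydrite: 2956 kg/m³ × 9.8 m/s² × 1440 m = 4.172×10^7 Pa = 41.72 MPa
Total = 17.70 + 28.20 + 41.72 = 87.616 MPa
Pore pressure P_p = 1189 kg/m³ × 9.8 m/s² × 3560 m = 4.148×10^7 Pa = 41.48 MPa
Effective stress σ' = σ_v − P_p = 87.62 − 41.48 = 46.134 MPa = 0.46134 kbar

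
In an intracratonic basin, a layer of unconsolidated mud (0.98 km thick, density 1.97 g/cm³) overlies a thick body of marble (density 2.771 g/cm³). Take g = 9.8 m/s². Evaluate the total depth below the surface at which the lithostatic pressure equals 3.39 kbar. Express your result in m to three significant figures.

Pressure at base of upper layers: 1970×9.8×980 = 1.892×10^7 Pa = 0.1892 kbar
Remaining pressure to be supplied by marble: 3.390×10^8 − 1.892×10^7 = 3.201×10^8 Pa
Additional depth in marble = 3.201×10^8 Pa / (2771 kg/m³ × 9.8 m/s²) = 11787 m
Total depth = 980 m + 11787 m = 12767 m

12800 m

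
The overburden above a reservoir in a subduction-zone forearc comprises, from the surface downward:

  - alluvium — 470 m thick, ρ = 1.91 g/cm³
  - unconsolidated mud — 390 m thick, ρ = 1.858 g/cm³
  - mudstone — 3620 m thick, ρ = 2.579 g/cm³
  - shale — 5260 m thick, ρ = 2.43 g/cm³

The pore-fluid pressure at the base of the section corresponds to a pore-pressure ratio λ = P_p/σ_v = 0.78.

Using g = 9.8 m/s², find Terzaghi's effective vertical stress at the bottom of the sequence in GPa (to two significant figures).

Overburden (lithostatic) stress σ_v:
alluvium: 1910 kg/m³ × 9.8 m/s² × 470 m = 8.797×10^6 Pa = 8.797 MPa
unconsolidated mud: 1858 kg/m³ × 9.8 m/s² × 390 m = 7.101×10^6 Pa = 7.101 MPa
mudstone: 2579 kg/m³ × 9.8 m/s² × 3620 m = 9.149×10^7 Pa = 91.49 MPa
shale: 2430 kg/m³ × 9.8 m/s² × 5260 m = 1.253×10^8 Pa = 125.3 MPa
Total = 8.797 + 7.101 + 91.49 + 125.3 = 232.65 MPa
Pore pressure P_p = λ·σ_v = 0.78 × 232.7 MPa = 181.5 MPa
Effective stress σ' = σ_v − P_p = 232.7 − 181.5 = 51.184 MPa = 0.051184 GPa

0.051 GPa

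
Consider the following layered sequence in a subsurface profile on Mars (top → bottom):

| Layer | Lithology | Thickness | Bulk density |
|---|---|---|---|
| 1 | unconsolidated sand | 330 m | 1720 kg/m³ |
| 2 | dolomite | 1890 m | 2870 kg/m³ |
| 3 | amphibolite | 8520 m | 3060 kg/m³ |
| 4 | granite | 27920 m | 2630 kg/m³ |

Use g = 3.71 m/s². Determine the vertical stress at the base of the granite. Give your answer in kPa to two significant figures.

unconsolidated sand: 1720 kg/m³ × 3.71 m/s² × 330 m = 2.106×10^6 Pa = 2106 kPa
dolomite: 2870 kg/m³ × 3.71 m/s² × 1890 m = 2.012×10^7 Pa = 20124 kPa
amphibolite: 3060 kg/m³ × 3.71 m/s² × 8520 m = 9.672×10^7 Pa = 96724 kPa
granite: 2630 kg/m³ × 3.71 m/s² × 27920 m = 2.724×10^8 Pa = 2.724×10^5 kPa
Total = 2106 + 20124 + 96724 + 2.724×10^5 = 3.9138×10^5 kPa

390000 kPa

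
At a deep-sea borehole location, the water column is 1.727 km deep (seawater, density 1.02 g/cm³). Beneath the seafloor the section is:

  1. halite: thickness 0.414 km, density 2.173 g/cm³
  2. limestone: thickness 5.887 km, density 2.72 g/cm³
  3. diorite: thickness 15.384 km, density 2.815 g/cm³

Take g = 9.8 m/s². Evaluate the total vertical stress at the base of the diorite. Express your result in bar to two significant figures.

seawater: 1020 kg/m³ × 9.8 m/s² × 1727 m = 1.726×10^7 Pa = 172.6 bar
halite: 2173 kg/m³ × 9.8 m/s² × 414 m = 8.816×10^6 Pa = 88.16 bar
limestone: 2720 kg/m³ × 9.8 m/s² × 5887 m = 1.569×10^8 Pa = 1569 bar
diorite: 2815 kg/m³ × 9.8 m/s² × 15384 m = 4.244×10^8 Pa = 4244 bar
Total = 172.6 + 88.16 + 1569 + 4244 = 6074.0 bar

6100 bar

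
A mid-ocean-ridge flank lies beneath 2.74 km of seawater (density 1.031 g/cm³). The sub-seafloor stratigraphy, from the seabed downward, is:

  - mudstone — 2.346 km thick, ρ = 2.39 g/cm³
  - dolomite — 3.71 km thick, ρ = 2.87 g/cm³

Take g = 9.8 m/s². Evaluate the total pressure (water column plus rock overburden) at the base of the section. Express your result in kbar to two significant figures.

seawater: 1031 kg/m³ × 9.8 m/s² × 2740 m = 2.768×10^7 Pa = 0.2768 kbar
mudstone: 2390 kg/m³ × 9.8 m/s² × 2346 m = 5.495×10^7 Pa = 0.5495 kbar
dolomite: 2870 kg/m³ × 9.8 m/s² × 3710 m = 1.043×10^8 Pa = 1.043 kbar
Total = 0.2768 + 0.5495 + 1.043 = 1.8698 kbar

1.9 kbar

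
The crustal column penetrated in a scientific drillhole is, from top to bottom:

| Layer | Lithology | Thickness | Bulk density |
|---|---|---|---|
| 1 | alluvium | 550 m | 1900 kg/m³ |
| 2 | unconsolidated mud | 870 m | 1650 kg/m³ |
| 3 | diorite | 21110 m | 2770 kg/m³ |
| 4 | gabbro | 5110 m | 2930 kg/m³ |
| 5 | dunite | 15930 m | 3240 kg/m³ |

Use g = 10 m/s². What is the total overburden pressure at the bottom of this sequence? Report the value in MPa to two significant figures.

1300 MPa

alluvium: 1900 kg/m³ × 10 m/s² × 550 m = 1.045×10^7 Pa = 10.45 MPa
unconsolidated mud: 1650 kg/m³ × 10 m/s² × 870 m = 1.435×10^7 Pa = 14.36 MPa
diorite: 2770 kg/m³ × 10 m/s² × 21110 m = 5.847×10^8 Pa = 584.7 MPa
gabbro: 2930 kg/m³ × 10 m/s² × 5110 m = 1.497×10^8 Pa = 149.7 MPa
dunite: 3240 kg/m³ × 10 m/s² × 15930 m = 5.161×10^8 Pa = 516.1 MPa
Total = 10.45 + 14.36 + 584.7 + 149.7 + 516.1 = 1275.4 MPa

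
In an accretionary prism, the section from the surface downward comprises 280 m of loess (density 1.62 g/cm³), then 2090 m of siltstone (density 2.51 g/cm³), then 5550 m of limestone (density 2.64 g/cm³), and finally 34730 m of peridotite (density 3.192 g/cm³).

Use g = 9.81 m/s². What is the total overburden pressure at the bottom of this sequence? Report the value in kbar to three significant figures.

loess: 1620 kg/m³ × 9.81 m/s² × 280 m = 4.450×10^6 Pa = 0.04450 kbar
siltstone: 2510 kg/m³ × 9.81 m/s² × 2090 m = 5.146×10^7 Pa = 0.5146 kbar
limestone: 2640 kg/m³ × 9.81 m/s² × 5550 m = 1.437×10^8 Pa = 1.437 kbar
peridotite: 3192 kg/m³ × 9.81 m/s² × 34730 m = 1.088×10^9 Pa = 10.88 kbar
Total = 0.04450 + 0.5146 + 1.437 + 10.88 = 12.872 kbar

12.9 kbar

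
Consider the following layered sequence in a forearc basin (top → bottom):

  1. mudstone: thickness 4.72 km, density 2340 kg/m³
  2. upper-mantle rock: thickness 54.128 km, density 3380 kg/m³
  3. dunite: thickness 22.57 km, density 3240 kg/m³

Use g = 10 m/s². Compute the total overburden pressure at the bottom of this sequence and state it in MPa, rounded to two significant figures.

mudstone: 2340 kg/m³ × 10 m/s² × 4720 m = 1.104×10^8 Pa = 110.4 MPa
upper-mantle rock: 3380 kg/m³ × 10 m/s² × 54128 m = 1.830×10^9 Pa = 1830 MPa
dunite: 3240 kg/m³ × 10 m/s² × 22570 m = 7.313×10^8 Pa = 731.3 MPa
Total = 110.4 + 1830 + 731.3 = 2671.2 MPa

2700 MPa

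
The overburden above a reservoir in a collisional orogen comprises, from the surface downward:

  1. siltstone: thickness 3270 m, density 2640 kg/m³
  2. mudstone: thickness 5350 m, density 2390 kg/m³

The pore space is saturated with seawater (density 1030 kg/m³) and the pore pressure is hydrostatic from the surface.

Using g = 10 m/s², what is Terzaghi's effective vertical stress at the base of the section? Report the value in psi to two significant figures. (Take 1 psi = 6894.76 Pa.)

18000 psi

Overburden (lithostatic) stress σ_v:
siltstone: 2640 kg/m³ × 10 m/s² × 3270 m = 8.633×10^7 Pa = 86.33 MPa
mudstone: 2390 kg/m³ × 10 m/s² × 5350 m = 1.279×10^8 Pa = 127.9 MPa
Total = 86.33 + 127.9 = 214.19 MPa
Pore pressure P_p = 1030 kg/m³ × 10 m/s² × 8620 m = 8.879×10^7 Pa = 88.79 MPa
Effective stress σ' = σ_v − P_p = 214.2 − 88.79 = 125.41 MPa = 18189 psi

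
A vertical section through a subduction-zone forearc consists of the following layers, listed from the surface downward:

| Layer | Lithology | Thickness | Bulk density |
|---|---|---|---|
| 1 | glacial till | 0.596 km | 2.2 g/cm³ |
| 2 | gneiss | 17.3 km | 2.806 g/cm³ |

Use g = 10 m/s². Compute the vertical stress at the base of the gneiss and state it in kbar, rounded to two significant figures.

glacial till: 2200 kg/m³ × 10 m/s² × 596 m = 1.311×10^7 Pa = 0.1311 kbar
gneiss: 2806 kg/m³ × 10 m/s² × 17300 m = 4.854×10^8 Pa = 4.854 kbar
Total = 0.1311 + 4.854 = 4.9855 kbar

5.0 kbar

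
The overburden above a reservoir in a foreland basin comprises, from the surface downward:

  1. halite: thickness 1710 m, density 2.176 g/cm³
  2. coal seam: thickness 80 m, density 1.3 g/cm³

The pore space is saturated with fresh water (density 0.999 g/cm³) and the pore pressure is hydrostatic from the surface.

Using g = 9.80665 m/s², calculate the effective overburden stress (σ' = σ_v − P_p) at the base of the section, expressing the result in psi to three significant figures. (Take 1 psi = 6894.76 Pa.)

Overburden (lithostatic) stress σ_v:
halite: 2176 kg/m³ × 9.80665 m/s² × 1710 m = 3.649×10^7 Pa = 36.49 MPa
coal seam: 1300 kg/m³ × 9.80665 m/s² × 80 m = 1.020×10^6 Pa = 1.020 MPa
Total = 36.49 + 1.020 = 37.510 MPa
Pore pressure P_p = 999 kg/m³ × 9.80665 m/s² × 1790 m = 1.754×10^7 Pa = 17.54 MPa
Effective stress σ' = σ_v − P_p = 37.51 − 17.54 = 19.974 MPa = 2896.9 psi

2900 psi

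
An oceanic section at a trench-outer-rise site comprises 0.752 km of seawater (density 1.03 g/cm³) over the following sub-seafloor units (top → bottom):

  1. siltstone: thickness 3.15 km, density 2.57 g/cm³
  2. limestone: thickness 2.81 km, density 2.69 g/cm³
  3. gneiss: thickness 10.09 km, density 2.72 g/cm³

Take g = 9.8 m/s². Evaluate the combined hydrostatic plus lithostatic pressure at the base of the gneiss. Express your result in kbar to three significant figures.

4.30 kbar

seawater: 1030 kg/m³ × 9.8 m/s² × 752 m = 7.591×10^6 Pa = 0.07591 kbar
siltstone: 2570 kg/m³ × 9.8 m/s² × 3150 m = 7.934×10^7 Pa = 0.7934 kbar
limestone: 2690 kg/m³ × 9.8 m/s² × 2810 m = 7.408×10^7 Pa = 0.7408 kbar
gneiss: 2720 kg/m³ × 9.8 m/s² × 10090 m = 2.690×10^8 Pa = 2.690 kbar
Total = 0.07591 + 0.7934 + 0.7408 + 2.690 = 4.2996 kbar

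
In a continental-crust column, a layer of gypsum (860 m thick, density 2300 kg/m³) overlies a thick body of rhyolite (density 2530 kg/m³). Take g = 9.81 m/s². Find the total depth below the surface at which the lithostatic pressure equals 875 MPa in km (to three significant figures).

35.3 km

Pressure at base of upper layers: 2300×9.81×860 = 1.940×10^7 Pa = 19.40 MPa
Remaining pressure to be supplied by rhyolite: 8.750×10^8 − 1.940×10^7 = 8.556×10^8 Pa
Additional depth in rhyolite = 8.556×10^8 Pa / (2530 kg/m³ × 9.81 m/s²) = 34473 m
Total depth = 860 m + 34473 m = 35333 m
= 35.333 km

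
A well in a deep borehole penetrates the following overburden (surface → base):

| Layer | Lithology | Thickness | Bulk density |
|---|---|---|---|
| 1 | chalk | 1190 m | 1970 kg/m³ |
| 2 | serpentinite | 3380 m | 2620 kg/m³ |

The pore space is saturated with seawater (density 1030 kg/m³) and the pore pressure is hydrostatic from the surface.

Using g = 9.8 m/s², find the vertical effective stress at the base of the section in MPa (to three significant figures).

63.6 MPa

Overburden (lithostatic) stress σ_v:
chalk: 1970 kg/m³ × 9.8 m/s² × 1190 m = 2.297×10^7 Pa = 22.97 MPa
serpentinite: 2620 kg/m³ × 9.8 m/s² × 3380 m = 8.678×10^7 Pa = 86.78 MPa
Total = 22.97 + 86.78 = 109.76 MPa
Pore pressure P_p = 1030 kg/m³ × 9.8 m/s² × 4570 m = 4.613×10^7 Pa = 46.13 MPa
Effective stress σ' = σ_v − P_p = 109.8 − 46.13 = 63.629 MPa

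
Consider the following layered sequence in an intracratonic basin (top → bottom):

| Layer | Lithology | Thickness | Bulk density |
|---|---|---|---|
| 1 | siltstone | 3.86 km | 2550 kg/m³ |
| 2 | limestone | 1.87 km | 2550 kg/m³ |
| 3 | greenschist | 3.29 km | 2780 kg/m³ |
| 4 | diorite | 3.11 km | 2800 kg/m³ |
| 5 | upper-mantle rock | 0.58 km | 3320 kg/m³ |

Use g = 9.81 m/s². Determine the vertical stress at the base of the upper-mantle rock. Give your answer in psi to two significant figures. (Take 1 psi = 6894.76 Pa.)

49000 psi

siltstone: 2550 kg/m³ × 9.81 m/s² × 3860 m = 9.656×10^7 Pa = 14005 psi
limestone: 2550 kg/m³ × 9.81 m/s² × 1870 m = 4.678×10^7 Pa = 6785 psi
greenschist: 2780 kg/m³ × 9.81 m/s² × 3290 m = 8.972×10^7 Pa = 13013 psi
diorite: 2800 kg/m³ × 9.81 m/s² × 3110 m = 8.543×10^7 Pa = 12390 psi
upper-mantle rock: 3320 kg/m³ × 9.81 m/s² × 580 m = 1.889×10^7 Pa = 2740 psi
Total = 14005 + 6785 + 13013 + 12390 + 2740 = 48933 psi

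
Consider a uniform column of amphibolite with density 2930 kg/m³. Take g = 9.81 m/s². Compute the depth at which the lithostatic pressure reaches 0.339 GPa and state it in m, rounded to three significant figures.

h = P/(ρg) = 0.339 GPa / (2930 kg/m³ × 9.81 m/s²) = 3.390×10^8 Pa / 28743 Pa/m = 11794 m

11800 m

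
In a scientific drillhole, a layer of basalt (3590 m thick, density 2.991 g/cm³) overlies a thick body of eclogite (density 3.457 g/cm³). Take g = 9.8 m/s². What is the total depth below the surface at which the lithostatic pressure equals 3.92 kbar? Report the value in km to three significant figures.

Pressure at base of upper layers: 2991×9.8×3590 = 1.052×10^8 Pa = 1.052 kbar
Remaining pressure to be supplied by eclogite: 3.920×10^8 − 1.052×10^8 = 2.868×10^8 Pa
Additional depth in eclogite = 2.868×10^8 Pa / (3457 kg/m³ × 9.8 m/s²) = 8464.7 m
Total depth = 3590 m + 8464.7 m = 12055 m
= 12.055 km

12.1 km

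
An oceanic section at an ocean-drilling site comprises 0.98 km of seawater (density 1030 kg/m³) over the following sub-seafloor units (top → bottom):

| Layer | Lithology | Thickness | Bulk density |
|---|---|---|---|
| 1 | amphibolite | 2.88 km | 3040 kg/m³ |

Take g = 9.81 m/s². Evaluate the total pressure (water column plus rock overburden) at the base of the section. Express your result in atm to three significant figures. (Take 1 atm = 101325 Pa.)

945 atm

seawater: 1030 kg/m³ × 9.81 m/s² × 980 m = 9.902×10^6 Pa = 97.73 atm
amphibolite: 3040 kg/m³ × 9.81 m/s² × 2880 m = 8.589×10^7 Pa = 847.7 atm
Total = 97.73 + 847.7 = 945.38 atm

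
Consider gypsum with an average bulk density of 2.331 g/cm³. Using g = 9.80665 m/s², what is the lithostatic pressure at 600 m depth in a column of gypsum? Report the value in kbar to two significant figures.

gypsum: 2331 kg/m³ × 9.80665 m/s² × 600 m = 1.372×10^7 Pa = 0.1372 kbar

0.14 kbar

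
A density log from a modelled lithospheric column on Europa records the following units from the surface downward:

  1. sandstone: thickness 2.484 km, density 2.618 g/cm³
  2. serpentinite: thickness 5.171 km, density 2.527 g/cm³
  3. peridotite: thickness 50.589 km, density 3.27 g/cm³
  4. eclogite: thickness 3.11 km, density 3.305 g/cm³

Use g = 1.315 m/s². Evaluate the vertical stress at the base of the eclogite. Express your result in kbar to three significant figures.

sandstone: 2618 kg/m³ × 1.315 m/s² × 2484 m = 8.552×10^6 Pa = 0.08552 kbar
serpentinite: 2527 kg/m³ × 1.315 m/s² × 5171 m = 1.718×10^7 Pa = 0.1718 kbar
peridotite: 3270 kg/m³ × 1.315 m/s² × 50589 m = 2.175×10^8 Pa = 2.175 kbar
eclogite: 3305 kg/m³ × 1.315 m/s² × 3110 m = 1.352×10^7 Pa = 0.1352 kbar
Total = 0.08552 + 0.1718 + 2.175 + 0.1352 = 2.5679 kbar

2.57 kbar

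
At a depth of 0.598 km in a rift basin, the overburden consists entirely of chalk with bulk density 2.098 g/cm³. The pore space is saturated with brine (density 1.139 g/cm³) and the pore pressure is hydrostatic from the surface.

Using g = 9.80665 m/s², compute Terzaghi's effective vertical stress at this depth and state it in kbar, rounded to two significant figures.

Overburden (lithostatic) stress σ_v:
chalk: 2098 kg/m³ × 9.80665 m/s² × 598 m = 1.230×10^7 Pa = 12.30 MPa
Pore pressure P_p = 1139 kg/m³ × 9.80665 m/s² × 598 m = 6.680×10^6 Pa = 6.680 MPa
Effective stress σ' = σ_v − P_p = 12.30 − 6.680 = 5.6239 MPa = 0.056239 kbar

0.056 kbar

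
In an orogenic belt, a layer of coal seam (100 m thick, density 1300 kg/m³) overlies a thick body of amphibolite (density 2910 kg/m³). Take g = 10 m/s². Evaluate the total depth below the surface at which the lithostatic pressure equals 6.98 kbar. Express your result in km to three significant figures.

24.0 km

Pressure at base of upper layers: 1300×10×100 = 1.300×10^6 Pa = 0.01300 kbar
Remaining pressure to be supplied by amphibolite: 6.980×10^8 − 1.300×10^6 = 6.967×10^8 Pa
Additional depth in amphibolite = 6.967×10^8 Pa / (2910 kg/m³ × 10 m/s²) = 23942 m
Total depth = 100 m + 23942 m = 24042 m
= 24.042 km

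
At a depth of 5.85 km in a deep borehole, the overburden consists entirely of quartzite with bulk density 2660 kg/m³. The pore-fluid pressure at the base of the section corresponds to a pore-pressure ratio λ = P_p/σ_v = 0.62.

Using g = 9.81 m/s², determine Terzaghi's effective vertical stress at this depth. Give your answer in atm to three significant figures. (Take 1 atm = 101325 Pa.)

Overburden (lithostatic) stress σ_v:
quartzite: 2660 kg/m³ × 9.81 m/s² × 5850 m = 1.527×10^8 Pa = 152.7 MPa
Pore pressure P_p = λ·σ_v = 0.62 × 152.7 MPa = 94.65 MPa
Effective stress σ' = σ_v − P_p = 152.7 − 94.65 = 58.008 MPa = 572.50 atm

572 atm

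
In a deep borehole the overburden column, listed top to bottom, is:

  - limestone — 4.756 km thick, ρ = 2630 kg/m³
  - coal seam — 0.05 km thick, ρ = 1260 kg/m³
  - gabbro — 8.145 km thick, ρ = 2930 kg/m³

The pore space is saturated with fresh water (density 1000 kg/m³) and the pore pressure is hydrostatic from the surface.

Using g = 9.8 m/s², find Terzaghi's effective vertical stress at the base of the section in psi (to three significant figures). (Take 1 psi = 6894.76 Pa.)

Overburden (lithostatic) stress σ_v:
limestone: 2630 kg/m³ × 9.8 m/s² × 4756 m = 1.226×10^8 Pa = 122.6 MPa
coal seam: 1260 kg/m³ × 9.8 m/s² × 50 m = 6.174×10^5 Pa = 0.6174 MPa
gabbro: 2930 kg/m³ × 9.8 m/s² × 8145 m = 2.339×10^8 Pa = 233.9 MPa
Total = 122.6 + 0.6174 + 233.9 = 357.07 MPa
Pore pressure P_p = 1000 kg/m³ × 9.8 m/s² × 12951 m = 1.269×10^8 Pa = 126.9 MPa
Effective stress σ' = σ_v − P_p = 357.1 − 126.9 = 230.15 MPa = 33381 psi

33400 psi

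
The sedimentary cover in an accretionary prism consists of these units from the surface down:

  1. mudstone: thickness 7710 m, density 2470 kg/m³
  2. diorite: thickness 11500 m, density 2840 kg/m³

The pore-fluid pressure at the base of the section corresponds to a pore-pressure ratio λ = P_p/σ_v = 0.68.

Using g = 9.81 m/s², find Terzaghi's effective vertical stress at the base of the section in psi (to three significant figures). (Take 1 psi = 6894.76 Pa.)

Overburden (lithostatic) stress σ_v:
mudstone: 2470 kg/m³ × 9.81 m/s² × 7710 m = 1.868×10^8 Pa = 186.8 MPa
diorite: 2840 kg/m³ × 9.81 m/s² × 11500 m = 3.204×10^8 Pa = 320.4 MPa
Total = 186.8 + 320.4 = 507.21 MPa
Pore pressure P_p = λ·σ_v = 0.68 × 507.2 MPa = 344.9 MPa
Effective stress σ' = σ_v − P_p = 507.2 − 344.9 = 162.31 MPa = 23541 psi

23500 psi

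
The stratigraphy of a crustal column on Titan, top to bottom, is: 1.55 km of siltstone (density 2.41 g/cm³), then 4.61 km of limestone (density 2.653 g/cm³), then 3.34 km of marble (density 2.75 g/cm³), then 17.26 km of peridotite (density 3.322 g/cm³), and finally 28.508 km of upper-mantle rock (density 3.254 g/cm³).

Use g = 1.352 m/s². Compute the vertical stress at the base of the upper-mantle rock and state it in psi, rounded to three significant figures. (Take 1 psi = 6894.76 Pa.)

34400 psi

siltstone: 2410 kg/m³ × 1.352 m/s² × 1550 m = 5.050×10^6 Pa = 732.5 psi
limestone: 2653 kg/m³ × 1.352 m/s² × 4610 m = 1.654×10^7 Pa = 2398 psi
marble: 2750 kg/m³ × 1.352 m/s² × 3340 m = 1.242×10^7 Pa = 1801 psi
peridotite: 3322 kg/m³ × 1.352 m/s² × 17260 m = 7.752×10^7 Pa = 11243 psi
upper-mantle rock: 3254 kg/m³ × 1.352 m/s² × 28508 m = 1.254×10^8 Pa = 18190 psi
Total = 732.5 + 2398 + 1801 + 11243 + 18190 = 34366 psi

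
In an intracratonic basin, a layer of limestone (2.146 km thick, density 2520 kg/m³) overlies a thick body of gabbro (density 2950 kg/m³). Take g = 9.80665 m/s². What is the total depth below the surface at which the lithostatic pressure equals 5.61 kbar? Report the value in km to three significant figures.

19.7 km

Pressure at base of upper layers: 2520×9.80665×2146 = 5.303×10^7 Pa = 0.5303 kbar
Remaining pressure to be supplied by gabbro: 5.610×10^8 − 5.303×10^7 = 5.080×10^8 Pa
Additional depth in gabbro = 5.080×10^8 Pa / (2950 kg/m³ × 9.80665 m/s²) = 17559 m
Total depth = 2146 m + 17559 m = 19705 m
= 19.705 km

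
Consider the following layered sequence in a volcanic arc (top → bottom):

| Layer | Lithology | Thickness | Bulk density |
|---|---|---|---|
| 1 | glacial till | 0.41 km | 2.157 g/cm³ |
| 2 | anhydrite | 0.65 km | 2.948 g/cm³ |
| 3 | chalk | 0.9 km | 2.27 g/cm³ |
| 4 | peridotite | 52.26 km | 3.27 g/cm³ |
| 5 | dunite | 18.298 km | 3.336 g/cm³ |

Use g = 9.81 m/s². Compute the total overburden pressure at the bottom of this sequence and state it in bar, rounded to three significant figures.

glacial till: 2157 kg/m³ × 9.81 m/s² × 410 m = 8.676×10^6 Pa = 86.76 bar
anhydrite: 2948 kg/m³ × 9.81 m/s² × 650 m = 1.880×10^7 Pa = 188.0 bar
chalk: 2270 kg/m³ × 9.81 m/s² × 900 m = 2.004×10^7 Pa = 200.4 bar
peridotite: 3270 kg/m³ × 9.81 m/s² × 52260 m = 1.676×10^9 Pa = 16764 bar
dunite: 3336 kg/m³ × 9.81 m/s² × 18298 m = 5.988×10^8 Pa = 5988 bar
Total = 86.76 + 188.0 + 200.4 + 16764 + 5988 = 23228 bar

23200 bar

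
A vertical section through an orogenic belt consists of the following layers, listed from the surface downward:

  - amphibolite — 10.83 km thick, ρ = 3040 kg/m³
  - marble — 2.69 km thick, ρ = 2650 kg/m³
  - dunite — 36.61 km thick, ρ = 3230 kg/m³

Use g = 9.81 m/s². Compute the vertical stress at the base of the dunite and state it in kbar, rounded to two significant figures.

amphibolite: 3040 kg/m³ × 9.81 m/s² × 10830 m = 3.230×10^8 Pa = 3.230 kbar
marble: 2650 kg/m³ × 9.81 m/s² × 2690 m = 6.993×10^7 Pa = 0.6993 kbar
dunite: 3230 kg/m³ × 9.81 m/s² × 36610 m = 1.160×10^9 Pa = 11.60 kbar
Total = 3.230 + 0.6993 + 11.60 = 15.529 kbar

16 kbar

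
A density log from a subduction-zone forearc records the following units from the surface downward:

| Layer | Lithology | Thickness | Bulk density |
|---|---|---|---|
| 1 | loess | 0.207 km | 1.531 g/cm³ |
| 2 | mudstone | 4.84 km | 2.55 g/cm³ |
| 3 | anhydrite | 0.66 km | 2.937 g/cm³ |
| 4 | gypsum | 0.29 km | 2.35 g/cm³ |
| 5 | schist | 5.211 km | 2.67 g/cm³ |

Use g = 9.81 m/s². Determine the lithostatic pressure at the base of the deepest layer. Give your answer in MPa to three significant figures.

loess: 1531 kg/m³ × 9.81 m/s² × 207 m = 3.109×10^6 Pa = 3.109 MPa
mudstone: 2550 kg/m³ × 9.81 m/s² × 4840 m = 1.211×10^8 Pa = 121.1 MPa
anhydrite: 2937 kg/m³ × 9.81 m/s² × 660 m = 1.902×10^7 Pa = 19.02 MPa
gypsum: 2350 kg/m³ × 9.81 m/s² × 290 m = 6.686×10^6 Pa = 6.686 MPa
schist: 2670 kg/m³ × 9.81 m/s² × 5211 m = 1.365×10^8 Pa = 136.5 MPa
Total = 3.109 + 121.1 + 19.02 + 6.686 + 136.5 = 286.38 MPa

286 MPa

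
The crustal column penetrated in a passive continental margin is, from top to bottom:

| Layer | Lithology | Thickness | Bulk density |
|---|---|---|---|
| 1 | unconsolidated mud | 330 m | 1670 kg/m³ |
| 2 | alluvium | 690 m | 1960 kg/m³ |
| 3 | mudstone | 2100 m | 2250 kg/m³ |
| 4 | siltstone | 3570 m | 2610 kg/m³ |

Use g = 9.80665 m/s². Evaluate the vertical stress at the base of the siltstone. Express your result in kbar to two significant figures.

unconsolidated mud: 1670 kg/m³ × 9.80665 m/s² × 330 m = 5.404×10^6 Pa = 0.05404 kbar
alluvium: 1960 kg/m³ × 9.80665 m/s² × 690 m = 1.326×10^7 Pa = 0.1326 kbar
mudstone: 2250 kg/m³ × 9.80665 m/s² × 2100 m = 4.634×10^7 Pa = 0.4634 kbar
siltstone: 2610 kg/m³ × 9.80665 m/s² × 3570 m = 9.138×10^7 Pa = 0.9138 kbar
Total = 0.05404 + 0.1326 + 0.4634 + 0.9138 = 1.5638 kbar

1.6 kbar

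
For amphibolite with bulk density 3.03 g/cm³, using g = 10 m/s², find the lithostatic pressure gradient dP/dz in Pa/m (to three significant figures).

30300 Pa/m

dP/dz = ρg = 3030 kg/m³ × 10 m/s² = 30300 Pa/m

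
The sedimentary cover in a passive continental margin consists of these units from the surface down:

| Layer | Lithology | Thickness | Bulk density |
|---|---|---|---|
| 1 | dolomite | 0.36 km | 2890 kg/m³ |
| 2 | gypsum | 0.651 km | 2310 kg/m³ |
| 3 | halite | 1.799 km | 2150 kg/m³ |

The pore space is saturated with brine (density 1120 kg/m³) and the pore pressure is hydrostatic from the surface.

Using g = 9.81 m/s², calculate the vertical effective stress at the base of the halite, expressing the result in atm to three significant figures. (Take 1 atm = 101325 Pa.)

Overburden (lithostatic) stress σ_v:
dolomite: 2890 kg/m³ × 9.81 m/s² × 360 m = 1.021×10^7 Pa = 10.21 MPa
gypsum: 2310 kg/m³ × 9.81 m/s² × 651 m = 1.475×10^7 Pa = 14.75 MPa
halite: 2150 kg/m³ × 9.81 m/s² × 1799 m = 3.794×10^7 Pa = 37.94 MPa
Total = 10.21 + 14.75 + 37.94 = 62.902 MPa
Pore pressure P_p = 1120 kg/m³ × 9.81 m/s² × 2810 m = 3.087×10^7 Pa = 30.87 MPa
Effective stress σ' = σ_v − P_p = 62.90 − 30.87 = 32.028 MPa = 316.09 atm

316 atm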